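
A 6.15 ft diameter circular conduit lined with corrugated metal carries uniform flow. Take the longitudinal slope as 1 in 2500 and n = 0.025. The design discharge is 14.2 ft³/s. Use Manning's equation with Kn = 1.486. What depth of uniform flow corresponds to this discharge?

Manning's equation rearranged: A R^(2/3) = nQ / (1.486·√S) = 0.025 × 14.2 / (1.486 × √0.0004) = 11.94.
Trying y = 1.93 ft: A R^(2/3) = 8.453 — too small.
Trying y = 2.94 ft: A R^(2/3) = 18.32 — too large.
Trying y = 2.32 ft: A R^(2/3) = 11.97 — matches.

y_n = 2.32 ft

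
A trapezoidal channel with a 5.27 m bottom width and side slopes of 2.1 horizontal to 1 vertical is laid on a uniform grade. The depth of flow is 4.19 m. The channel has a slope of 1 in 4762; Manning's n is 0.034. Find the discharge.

With bottom width b = 5.27 m and side slope z = 2.1: A = (b + zy)y = (5.27 + 2.1×4.19)×4.19 = 58.95 m²; P = b + 2y√(1+z²) = 5.27 + 2×4.19×2.326 = 24.76 m.
Hydraulic radius R = A/P = 58.95/24.76 = 2.381 m.
Manning's equation: Q = (1/n) A R^(2/3) S^(1/2) = (1/0.034) × 58.95 × 2.381^(2/3) × 0.00021^(1/2) = 44.8 m³/s.

Q = 44.8 m³/s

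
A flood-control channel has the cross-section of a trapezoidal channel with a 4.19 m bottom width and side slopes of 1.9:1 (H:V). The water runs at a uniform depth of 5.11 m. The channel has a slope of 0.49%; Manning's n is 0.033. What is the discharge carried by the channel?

Q = 293 m³/s

With bottom width b = 4.19 m and side slope z = 1.9: A = (b + zy)y = (4.19 + 1.9×5.11)×5.11 = 71.02 m²; P = b + 2y√(1+z²) = 4.19 + 2×5.11×2.147 = 26.13 m.
Hydraulic radius R = A/P = 71.02/26.13 = 2.718 m.
Manning's equation: Q = (1/n) A R^(2/3) S^(1/2) = (1/0.033) × 71.02 × 2.718^(2/3) × 0.0049^(1/2) = 293 m³/s.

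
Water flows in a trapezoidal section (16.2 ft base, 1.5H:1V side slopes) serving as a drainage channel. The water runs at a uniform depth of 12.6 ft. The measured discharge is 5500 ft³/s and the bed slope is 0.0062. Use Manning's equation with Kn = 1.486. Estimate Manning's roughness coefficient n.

With bottom width b = 16.2 ft and side slope z = 1.5: A = (b + zy)y = (16.2 + 1.5×12.6)×12.6 = 442.3 ft²; P = b + 2y√(1+z²) = 16.2 + 2×12.6×1.803 = 61.63 ft.
Hydraulic radius R = A/P = 442.3/61.63 = 7.176 ft.
Rearranging Manning's equation: n = (1.486/Q) A R^(2/3) S^(1/2) = (1.486/5500) × 442.3 × 7.176^(2/3) × √0.0062 = 0.035.

n = 0.035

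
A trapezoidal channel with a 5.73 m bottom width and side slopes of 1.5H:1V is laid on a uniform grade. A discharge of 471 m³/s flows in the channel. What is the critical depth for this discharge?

At critical depth, Q² T / (g A³) = 1, i.e. A³/T = Q²/g = 471²/9.81 = 22610.
At y = 4.39 m: A³/T = 8361 — low.
At y = 6.55 m: A³/T = 41670 — high.
At y = 5.64 m: A³/T = 22630 — close enough.

y_c = 5.64 m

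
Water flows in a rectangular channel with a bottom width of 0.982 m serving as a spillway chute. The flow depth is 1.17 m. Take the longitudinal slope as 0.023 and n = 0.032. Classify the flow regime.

Flow area A = b·y = 0.982 × 1.17 = 1.149 m². Wetted perimeter P = b + 2y = 0.982 + 2×1.17 = 3.322 m.
Hydraulic radius R = A/P = 1.149/3.322 = 0.3459 m.
V = (1/n) R^(2/3) √S = (1/0.032) × 0.3459^(2/3) × √0.023 = 2.335 m/s. Hydraulic depth D_h = A/T = 1.149/0.982 = 1.17 m.
Froude number Fr = V/√(g·D_h) = 2.335/√(9.81×1.17) = 0.689, which is less than 1, so the flow is subcritical.

subcritical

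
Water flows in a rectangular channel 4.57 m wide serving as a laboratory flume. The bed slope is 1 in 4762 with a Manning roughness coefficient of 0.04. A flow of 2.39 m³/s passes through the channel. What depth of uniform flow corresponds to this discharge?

Manning's equation rearranged: A R^(2/3) = nQ / (1·√S) = 0.04 × 2.39 / (√0.00021) = 6.597.
Try y = 1.32 m: A R^(2/3) = 5.356 — too small.
Try y = 1.53 m: A R^(2/3) = 6.597 — matches.

y_n = 1.53 m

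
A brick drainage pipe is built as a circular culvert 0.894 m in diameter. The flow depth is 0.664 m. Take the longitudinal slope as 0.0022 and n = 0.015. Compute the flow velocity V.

For a circular section of diameter D = 0.894 m at depth y = 0.664 m, the central angle is θ = 2 arccos(1 − 2y/D) = 4.155 rad. Then A = (D²/8)(θ − sin θ) = 0.4999 m² and P = Dθ/2 = 1.857 m.
Hydraulic radius R = A/P = 0.4999/1.857 = 0.2692 m.
From Manning's equation, V = (1/n) R^(2/3) S^(1/2) = (1/0.015) × 0.2692^(2/3) × 0.0022^(1/2) = 1.3 m/s.

V = 1.3 m/s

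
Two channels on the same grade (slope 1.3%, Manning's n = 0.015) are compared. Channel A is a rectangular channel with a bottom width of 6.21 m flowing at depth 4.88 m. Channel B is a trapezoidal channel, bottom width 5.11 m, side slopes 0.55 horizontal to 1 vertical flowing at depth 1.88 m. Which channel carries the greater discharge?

channel A

Channel A: Flow area A = b·y = 6.21 × 4.88 = 30.3 m². Wetted perimeter P = b + 2y = 6.21 + 2×4.88 = 15.97 m. Hydraulic radius R = A/P = 30.3/15.97 = 1.898 m. Q_A = (1/0.015)·30.3·1.898^(2/3)·√0.013 = 353.1 m³/s.
Channel B: With bottom width b = 5.11 m and side slope z = 0.55: A = (b + zy)y = (5.11 + 0.55×1.88)×1.88 = 11.55 m²; P = b + 2y√(1+z²) = 5.11 + 2×1.88×1.141 = 9.401 m. Hydraulic radius R = A/P = 11.55/9.401 = 1.229 m. Q_B = (1/0.015)·11.55·1.229^(2/3)·√0.013 = 100.7 m³/s.
Q_A = 353.1 m³/s vs Q_B = 100.7 m³/s, so channel A carries more.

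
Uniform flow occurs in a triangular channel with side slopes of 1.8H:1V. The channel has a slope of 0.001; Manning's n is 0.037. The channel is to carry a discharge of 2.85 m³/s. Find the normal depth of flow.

y_n = 1.55 m

Manning's equation rearranged: A R^(2/3) = nQ / (1·√S) = 0.037 × 2.85 / (√0.001) = 3.335.
Try y = 1.23 m: A R^(2/3) = 1.8 — low.
Try y = 1.72 m: A R^(2/3) = 4.403 — high.
Try y = 1.55 m: A R^(2/3) = 3.336 — close enough.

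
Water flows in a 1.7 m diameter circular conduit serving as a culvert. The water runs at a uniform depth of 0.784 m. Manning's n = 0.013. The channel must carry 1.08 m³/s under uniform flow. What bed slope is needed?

S = 0.000633

For a circular section of diameter D = 1.7 m at depth y = 0.784 m, the central angle is θ = 2 arccos(1 − 2y/D) = 2.986 rad. Then A = (D²/8)(θ − sin θ) = 1.023 m² and P = Dθ/2 = 2.538 m.
Hydraulic radius R = A/P = 1.023/2.538 = 0.403 m.
From Manning's equation, S = [nQ / (1 A R^(2/3))]² = [0.013 × 1.08 / (1 × 1.023 × 0.403^(2/3))]² = 0.000633.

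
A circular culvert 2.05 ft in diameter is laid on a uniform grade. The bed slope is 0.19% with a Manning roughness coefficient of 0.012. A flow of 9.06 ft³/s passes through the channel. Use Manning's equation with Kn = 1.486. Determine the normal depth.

Manning's equation rearranged: A R^(2/3) = nQ / (1.486·√S) = 0.012 × 9.06 / (1.486 × √0.0019) = 1.678.
Trying y = 1.16 ft: A R^(2/3) = 1.296 — too small.
Trying y = 1.67 ft: A R^(2/3) = 2.102 — too large.
Trying y = 1.38 ft: A R^(2/3) = 1.679 — matches.

y_n = 1.38 ft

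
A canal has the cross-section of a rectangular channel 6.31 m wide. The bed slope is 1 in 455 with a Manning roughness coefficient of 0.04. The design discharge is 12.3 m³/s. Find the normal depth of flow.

Manning's equation rearranged: A R^(2/3) = nQ / (1·√S) = 0.04 × 12.3 / (√0.002198) = 10.49.
At y = 1.22 m: A R^(2/3) = 7.068 — low.
At y = 1.92 m: A R^(2/3) = 13.63 — high.
At y = 1.6 m: A R^(2/3) = 10.51 — ≈ 10.49.

y_n = 1.6 m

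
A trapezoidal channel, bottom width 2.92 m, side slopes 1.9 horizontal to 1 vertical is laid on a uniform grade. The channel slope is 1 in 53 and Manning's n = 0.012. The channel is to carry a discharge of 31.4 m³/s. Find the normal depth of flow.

y_n = 0.857 m

Manning's equation rearranged: A R^(2/3) = nQ / (1·√S) = 0.012 × 31.4 / (√0.01887) = 2.743.
Try y = 1.07 m: A R^(2/3) = 4.199 — high.
Try y = 0.753 m: A R^(2/3) = 2.152 — low.
Try y = 0.857 m: A R^(2/3) = 2.744 — matches.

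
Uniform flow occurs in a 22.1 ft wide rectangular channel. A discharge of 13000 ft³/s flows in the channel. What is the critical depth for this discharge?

y_c = 22.1 ft

For a rectangular channel, critical depth y_c = (q²/g)^(1/3) where q = Q/b = 13000/22.1 = 588.2 ft²/s.
So y_c = (588.2²/32.2)^(1/3) = 22.1 ft.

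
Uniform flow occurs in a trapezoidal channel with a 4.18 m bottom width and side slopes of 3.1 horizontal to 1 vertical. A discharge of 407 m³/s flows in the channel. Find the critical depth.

y_c = 4.5 m

At critical depth, Q² T / (g A³) = 1, i.e. A³/T = Q²/g = 407²/9.81 = 16890.
At y = 5.11 m: A³/T = 29860 — high.
At y = 4.5 m: A³/T = 16930 — close enough.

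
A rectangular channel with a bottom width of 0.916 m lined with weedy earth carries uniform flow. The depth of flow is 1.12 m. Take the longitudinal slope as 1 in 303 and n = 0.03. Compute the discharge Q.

Flow area A = b·y = 0.916 × 1.12 = 1.026 m². Wetted perimeter P = b + 2y = 0.916 + 2×1.12 = 3.156 m.
Hydraulic radius R = A/P = 1.026/3.156 = 0.3251 m.
Manning's equation: Q = (1/n) A R^(2/3) S^(1/2) = (1/0.03) × 1.026 × 0.3251^(2/3) × 0.0033^(1/2) = 0.929 m³/s.

Q = 0.929 m³/s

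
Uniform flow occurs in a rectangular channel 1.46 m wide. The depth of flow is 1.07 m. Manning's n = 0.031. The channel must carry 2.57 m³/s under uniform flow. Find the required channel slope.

Flow area A = b·y = 1.46 × 1.07 = 1.562 m². Wetted perimeter P = b + 2y = 1.46 + 2×1.07 = 3.6 m.
Hydraulic radius R = A/P = 1.562/3.6 = 0.4339 m.
From Manning's equation, S = [nQ / (1 A R^(2/3))]² = [0.031 × 2.57 / (1 × 1.562 × 0.4339^(2/3))]² = 0.00792.

S = 0.00792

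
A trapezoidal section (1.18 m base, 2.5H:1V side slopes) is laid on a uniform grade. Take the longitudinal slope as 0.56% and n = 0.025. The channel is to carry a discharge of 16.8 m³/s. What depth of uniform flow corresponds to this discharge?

Manning's equation rearranged: A R^(2/3) = nQ / (1·√S) = 0.025 × 16.8 / (√0.0056) = 5.612.
Try y = 1.65 m: A R^(2/3) = 7.975 — too large.
Try y = 1.11 m: A R^(2/3) = 3.169 — too small.
Try y = 1.42 m: A R^(2/3) = 5.598 — close enough.

y_n = 1.42 m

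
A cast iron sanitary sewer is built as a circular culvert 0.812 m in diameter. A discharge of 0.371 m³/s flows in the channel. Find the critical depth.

y_c = 0.364 m

At critical depth, Q² T / (g A³) = 1, i.e. A³/T = Q²/g = 0.371²/9.81 = 0.01403.
At y = 0.394 m: A³/T = 0.01906 — high.
At y = 0.323 m: A³/T = 0.008905 — low.
At y = 0.364 m: A³/T = 0.01408 — ≈ 0.01403.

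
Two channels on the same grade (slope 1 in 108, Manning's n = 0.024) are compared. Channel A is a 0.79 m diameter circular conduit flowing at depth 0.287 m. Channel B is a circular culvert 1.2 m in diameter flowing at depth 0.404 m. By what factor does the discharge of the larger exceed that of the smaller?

2.64

Channel A: For a circular section of diameter D = 0.79 m at depth y = 0.287 m, the central angle is θ = 2 arccos(1 − 2y/D) = 2.588 rad. Then A = (D²/8)(θ − sin θ) = 0.1608 m² and P = Dθ/2 = 1.022 m. Hydraulic radius R = A/P = 0.1608/1.022 = 0.1574 m. Q_A = (1/0.024)·0.1608·0.1574^(2/3)·√0.009259 = 0.188 m³/s.
Channel B: For a circular section of diameter D = 1.2 m at depth y = 0.404 m, the central angle is θ = 2 arccos(1 − 2y/D) = 2.476 rad. Then A = (D²/8)(θ − sin θ) = 0.3345 m² and P = Dθ/2 = 1.486 m. Hydraulic radius R = A/P = 0.3345/1.486 = 0.2252 m. Q_B = (1/0.024)·0.3345·0.2252^(2/3)·√0.009259 = 0.4965 m³/s.
The larger discharge is 0.4965 m³/s and the smaller is 0.188 m³/s; the ratio is 2.64.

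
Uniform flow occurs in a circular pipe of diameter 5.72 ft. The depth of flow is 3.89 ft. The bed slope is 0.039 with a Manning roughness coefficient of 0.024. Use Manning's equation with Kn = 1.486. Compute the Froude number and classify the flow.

For a circular section of diameter D = 5.72 ft at depth y = 3.89 ft, the central angle is θ = 2 arccos(1 − 2y/D) = 3.878 rad. Then A = (D²/8)(θ − sin θ) = 18.61 ft² and P = Dθ/2 = 11.09 ft.
Hydraulic radius R = A/P = 18.61/11.09 = 1.678 ft.
V = (1.486/n) R^(2/3) √S = (1.486/0.024) × 1.678^(2/3) × √0.039 = 17.26 ft/s. Hydraulic depth D_h = A/T = 18.61/5.336 = 3.488 ft.
Froude number Fr = V/√(g·D_h) = 17.26/√(32.2×3.488) = 1.63, which is greater than 1, so the flow is supercritical.

supercritical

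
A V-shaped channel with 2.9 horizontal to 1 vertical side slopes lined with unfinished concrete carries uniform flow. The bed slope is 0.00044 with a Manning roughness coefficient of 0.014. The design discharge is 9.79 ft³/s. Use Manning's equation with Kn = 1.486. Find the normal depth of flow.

Manning's equation rearranged: A R^(2/3) = nQ / (1.486·√S) = 0.014 × 9.79 / (1.486 × √0.00044) = 4.397.
Try y = 1.16 ft: A R^(2/3) = 2.614 — short.
Try y = 1.77 ft: A R^(2/3) = 8.067 — over.
Try y = 1.41 ft: A R^(2/3) = 4.399 — matches.

y_n = 1.41 ft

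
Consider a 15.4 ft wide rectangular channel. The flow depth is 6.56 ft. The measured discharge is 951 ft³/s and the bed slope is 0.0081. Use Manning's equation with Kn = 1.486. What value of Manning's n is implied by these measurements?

n = 0.033

Flow area A = b·y = 15.4 × 6.56 = 101 ft². Wetted perimeter P = b + 2y = 15.4 + 2×6.56 = 28.52 ft.
Hydraulic radius R = A/P = 101/28.52 = 3.542 ft.
Rearranging Manning's equation: n = (1.486/Q) A R^(2/3) S^(1/2) = (1.486/951) × 101 × 3.542^(2/3) × √0.0081 = 0.033.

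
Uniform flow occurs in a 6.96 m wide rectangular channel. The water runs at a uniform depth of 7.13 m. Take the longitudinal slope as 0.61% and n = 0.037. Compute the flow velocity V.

V = 3.72 m/s

Flow area A = b·y = 6.96 × 7.13 = 49.62 m². Wetted perimeter P = b + 2y = 6.96 + 2×7.13 = 21.22 m.
Hydraulic radius R = A/P = 49.62/21.22 = 2.339 m.
From Manning's equation, V = (1/n) R^(2/3) S^(1/2) = (1/0.037) × 2.339^(2/3) × 0.0061^(1/2) = 3.72 m/s.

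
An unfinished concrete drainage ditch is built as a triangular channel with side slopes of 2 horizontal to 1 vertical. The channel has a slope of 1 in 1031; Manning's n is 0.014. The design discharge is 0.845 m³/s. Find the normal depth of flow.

Manning's equation rearranged: A R^(2/3) = nQ / (1·√S) = 0.014 × 0.845 / (√0.0009699) = 0.3799.
At y = 0.816 m: A R^(2/3) = 0.6801 — over.
At y = 0.507 m: A R^(2/3) = 0.1912 — short.
At y = 0.656 m: A R^(2/3) = 0.38 — close enough.

y_n = 0.656 m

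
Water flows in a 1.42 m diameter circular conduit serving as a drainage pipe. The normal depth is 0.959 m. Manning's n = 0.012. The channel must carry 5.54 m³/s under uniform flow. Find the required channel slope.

For a circular section of diameter D = 1.42 m at depth y = 0.959 m, the central angle is θ = 2 arccos(1 − 2y/D) = 3.858 rad. Then A = (D²/8)(θ − sin θ) = 1.138 m² and P = Dθ/2 = 2.739 m.
Hydraulic radius R = A/P = 1.138/2.739 = 0.4154 m.
From Manning's equation, S = [nQ / (1 A R^(2/3))]² = [0.012 × 5.54 / (1 × 1.138 × 0.4154^(2/3))]² = 0.011.

S = 0.011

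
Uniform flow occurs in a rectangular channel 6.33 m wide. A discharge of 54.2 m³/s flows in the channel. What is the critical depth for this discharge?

For a rectangular channel, critical depth y_c = (q²/g)^(1/3) where q = Q/b = 54.2/6.33 = 8.562 m²/s.
So y_c = (8.562²/9.81)^(1/3) = 1.96 m.

y_c = 1.96 m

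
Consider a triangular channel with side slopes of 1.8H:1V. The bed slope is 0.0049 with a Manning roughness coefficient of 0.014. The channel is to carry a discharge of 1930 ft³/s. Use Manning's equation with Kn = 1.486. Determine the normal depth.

Manning's equation rearranged: A R^(2/3) = nQ / (1.486·√S) = 0.014 × 1930 / (1.486 × √0.0049) = 259.8.
Try y = 9.98 ft: A R^(2/3) = 478.6 — high.
Try y = 6.56 ft: A R^(2/3) = 156.3 — low.
Try y = 7.94 ft: A R^(2/3) = 260.1 — ≈ 259.8.

y_n = 7.94 ft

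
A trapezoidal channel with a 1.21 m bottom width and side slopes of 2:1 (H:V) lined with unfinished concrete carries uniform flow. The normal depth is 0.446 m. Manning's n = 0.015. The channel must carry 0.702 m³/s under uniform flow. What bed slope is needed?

With bottom width b = 1.21 m and side slope z = 2: A = (b + zy)y = (1.21 + 2×0.446)×0.446 = 0.9375 m²; P = b + 2y√(1+z²) = 1.21 + 2×0.446×2.236 = 3.205 m.
Hydraulic radius R = A/P = 0.9375/3.205 = 0.2925 m.
From Manning's equation, S = [nQ / (1 A R^(2/3))]² = [0.015 × 0.702 / (1 × 0.9375 × 0.2925^(2/3))]² = 0.00065.

S = 0.00065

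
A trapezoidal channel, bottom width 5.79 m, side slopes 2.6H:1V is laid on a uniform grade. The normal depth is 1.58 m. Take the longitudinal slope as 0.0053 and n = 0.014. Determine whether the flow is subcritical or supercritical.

supercritical

With bottom width b = 5.79 m and side slope z = 2.6: A = (b + zy)y = (5.79 + 2.6×1.58)×1.58 = 15.64 m²; P = b + 2y√(1+z²) = 5.79 + 2×1.58×2.786 = 14.59 m.
Hydraulic radius R = A/P = 15.64/14.59 = 1.072 m.
V = (1/n) R^(2/3) √S = (1/0.014) × 1.072^(2/3) × √0.0053 = 5.446 m/s. Hydraulic depth D_h = A/T = 15.64/14.01 = 1.117 m.
Froude number Fr = V/√(g·D_h) = 5.446/√(9.81×1.117) = 1.65, which is greater than 1, so the flow is supercritical.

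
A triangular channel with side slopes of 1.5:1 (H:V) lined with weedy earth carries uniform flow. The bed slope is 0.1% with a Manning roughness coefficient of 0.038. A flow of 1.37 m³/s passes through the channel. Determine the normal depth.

y_n = 1.29 m

Manning's equation rearranged: A R^(2/3) = nQ / (1·√S) = 0.038 × 1.37 / (√0.001) = 1.646.
Trying y = 1.12 m: A R^(2/3) = 1.131 — too small.
Trying y = 1.29 m: A R^(2/3) = 1.648 — close enough.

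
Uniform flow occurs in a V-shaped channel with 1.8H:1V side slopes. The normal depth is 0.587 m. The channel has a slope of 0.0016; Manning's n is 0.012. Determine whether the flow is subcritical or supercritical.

For a triangular section with side slope z = 1.8: A = zy² = 1.8×0.587² = 0.6202 m²; P = 2y√(1+z²) = 2×0.587×2.059 = 2.417 m.
Hydraulic radius R = A/P = 0.6202/2.417 = 0.2566 m.
V = (1/n) R^(2/3) √S = (1/0.012) × 0.2566^(2/3) × √0.0016 = 1.346 m/s. Hydraulic depth D_h = A/T = 0.6202/2.113 = 0.2935 m.
Froude number Fr = V/√(g·D_h) = 1.346/√(9.81×0.2935) = 0.793, which is less than 1, so the flow is subcritical.

subcritical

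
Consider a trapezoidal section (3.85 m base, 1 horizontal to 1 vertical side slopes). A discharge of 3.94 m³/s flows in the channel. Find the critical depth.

At critical depth, Q² T / (g A³) = 1, i.e. A³/T = Q²/g = 3.94²/9.81 = 1.582.
At y = 0.529 m: A³/T = 2.533 — too large.
At y = 0.378 m: A³/T = 0.8863 — too small.
At y = 0.455 m: A³/T = 1.579 — ≈ 1.582.

y_c = 0.455 m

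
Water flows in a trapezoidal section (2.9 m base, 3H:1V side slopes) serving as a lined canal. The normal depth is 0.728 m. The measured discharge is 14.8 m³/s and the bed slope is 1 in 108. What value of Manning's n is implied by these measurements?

n = 0.015

With bottom width b = 2.9 m and side slope z = 3: A = (b + zy)y = (2.9 + 3×0.728)×0.728 = 3.701 m²; P = b + 2y√(1+z²) = 2.9 + 2×0.728×3.162 = 7.504 m.
Hydraulic radius R = A/P = 3.701/7.504 = 0.4932 m.
Rearranging Manning's equation: n = (1/Q) A R^(2/3) S^(1/2) = (1/14.8) × 3.701 × 0.4932^(2/3) × √0.009259 = 0.015.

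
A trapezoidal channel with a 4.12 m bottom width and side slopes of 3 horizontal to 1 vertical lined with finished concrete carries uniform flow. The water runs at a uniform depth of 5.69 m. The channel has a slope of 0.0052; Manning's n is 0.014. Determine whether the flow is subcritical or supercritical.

With bottom width b = 4.12 m and side slope z = 3: A = (b + zy)y = (4.12 + 3×5.69)×5.69 = 120.6 m²; P = b + 2y√(1+z²) = 4.12 + 2×5.69×3.162 = 40.11 m.
Hydraulic radius R = A/P = 120.6/40.11 = 3.006 m.
V = (1/n) R^(2/3) √S = (1/0.014) × 3.006^(2/3) × √0.0052 = 10.73 m/s. Hydraulic depth D_h = A/T = 120.6/38.26 = 3.151 m.
Froude number Fr = V/√(g·D_h) = 10.73/√(9.81×3.151) = 1.93, which is greater than 1, so the flow is supercritical.

supercritical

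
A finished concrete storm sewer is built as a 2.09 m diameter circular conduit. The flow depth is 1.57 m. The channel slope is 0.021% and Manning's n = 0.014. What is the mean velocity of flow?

For a circular section of diameter D = 2.09 m at depth y = 1.57 m, the central angle is θ = 2 arccos(1 − 2y/D) = 4.194 rad. Then A = (D²/8)(θ − sin θ) = 2.765 m² and P = Dθ/2 = 4.383 m.
Hydraulic radius R = A/P = 2.765/4.383 = 0.6307 m.
From Manning's equation, V = (1/n) R^(2/3) S^(1/2) = (1/0.014) × 0.6307^(2/3) × 0.00021^(1/2) = 0.761 m/s.

V = 0.761 m/s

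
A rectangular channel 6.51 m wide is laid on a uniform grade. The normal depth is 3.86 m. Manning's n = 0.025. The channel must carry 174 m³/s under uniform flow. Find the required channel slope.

S = 0.014

Flow area A = b·y = 6.51 × 3.86 = 25.13 m². Wetted perimeter P = b + 2y = 6.51 + 2×3.86 = 14.23 m.
Hydraulic radius R = A/P = 25.13/14.23 = 1.766 m.
From Manning's equation, S = [nQ / (1 A R^(2/3))]² = [0.025 × 174 / (1 × 25.13 × 1.766^(2/3))]² = 0.014.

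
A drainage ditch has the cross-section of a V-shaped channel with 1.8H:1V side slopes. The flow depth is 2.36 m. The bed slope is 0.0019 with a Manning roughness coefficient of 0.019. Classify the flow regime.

subcritical

For a triangular section with side slope z = 1.8: A = zy² = 1.8×2.36² = 10.03 m²; P = 2y√(1+z²) = 2×2.36×2.059 = 9.719 m.
Hydraulic radius R = A/P = 10.03/9.719 = 1.032 m.
V = (1/n) R^(2/3) √S = (1/0.019) × 1.032^(2/3) × √0.0019 = 2.342 m/s. Hydraulic depth D_h = A/T = 10.03/8.496 = 1.18 m.
Froude number Fr = V/√(g·D_h) = 2.342/√(9.81×1.18) = 0.688, which is less than 1, so the flow is subcritical.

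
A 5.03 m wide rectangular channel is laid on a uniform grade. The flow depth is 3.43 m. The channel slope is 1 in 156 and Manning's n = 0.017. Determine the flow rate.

Flow area A = b·y = 5.03 × 3.43 = 17.25 m². Wetted perimeter P = b + 2y = 5.03 + 2×3.43 = 11.89 m.
Hydraulic radius R = A/P = 17.25/11.89 = 1.451 m.
Manning's equation: Q = (1/n) A R^(2/3) S^(1/2) = (1/0.017) × 17.25 × 1.451^(2/3) × 0.00641^(1/2) = 104 m³/s.

Q = 104 m³/s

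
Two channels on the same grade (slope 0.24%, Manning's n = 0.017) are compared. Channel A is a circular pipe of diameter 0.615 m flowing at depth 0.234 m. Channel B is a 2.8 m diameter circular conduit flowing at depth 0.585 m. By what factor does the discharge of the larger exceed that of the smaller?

Channel A: For a circular section of diameter D = 0.615 m at depth y = 0.234 m, the central angle is θ = 2 arccos(1 − 2y/D) = 2.659 rad. Then A = (D²/8)(θ − sin θ) = 0.1038 m² and P = Dθ/2 = 0.8176 m. Hydraulic radius R = A/P = 0.1038/0.8176 = 0.1269 m. Q_A = (1/0.017)·0.1038·0.1269^(2/3)·√0.0024 = 0.07551 m³/s.
Channel B: For a circular section of diameter D = 2.8 m at depth y = 0.585 m, the central angle is θ = 2 arccos(1 − 2y/D) = 1.899 rad. Then A = (D²/8)(θ − sin θ) = 0.9332 m² and P = Dθ/2 = 2.658 m. Hydraulic radius R = A/P = 0.9332/2.658 = 0.351 m. Q_B = (1/0.017)·0.9332·0.351^(2/3)·√0.0024 = 1.338 m³/s.
The larger discharge is 1.338 m³/s and the smaller is 0.07551 m³/s; the ratio is 17.7.

17.7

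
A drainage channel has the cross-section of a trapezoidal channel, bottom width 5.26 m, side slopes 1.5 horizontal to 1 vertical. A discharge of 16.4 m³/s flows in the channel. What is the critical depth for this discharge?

At critical depth, Q² T / (g A³) = 1, i.e. A³/T = Q²/g = 16.4²/9.81 = 27.42.
At y = 1.04 m: A³/T = 42.58 — over.
At y = 0.761 m: A³/T = 15.33 — short.
At y = 0.91 m: A³/T = 27.42 — ≈ 27.42.

y_c = 0.91 m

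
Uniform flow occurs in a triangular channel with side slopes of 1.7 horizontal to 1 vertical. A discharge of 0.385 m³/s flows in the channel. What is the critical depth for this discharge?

At critical depth, Q² T / (g A³) = 1, i.e. A³/T = Q²/g = 0.385²/9.81 = 0.01511.
Try y = 0.329 m: A³/T = 0.00557 — too small.
Try y = 0.508 m: A³/T = 0.04889 — too large.
Try y = 0.402 m: A³/T = 0.01517 — matches.

y_c = 0.402 m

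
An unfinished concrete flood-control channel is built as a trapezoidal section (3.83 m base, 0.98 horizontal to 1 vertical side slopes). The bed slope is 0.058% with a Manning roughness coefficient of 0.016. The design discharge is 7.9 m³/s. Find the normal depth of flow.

Manning's equation rearranged: A R^(2/3) = nQ / (1·√S) = 0.016 × 7.9 / (√0.00058) = 5.248.
At y = 1.51 m: A R^(2/3) = 7.991 — too large.
At y = 1.19 m: A R^(2/3) = 5.251 — close enough.

y_n = 1.19 m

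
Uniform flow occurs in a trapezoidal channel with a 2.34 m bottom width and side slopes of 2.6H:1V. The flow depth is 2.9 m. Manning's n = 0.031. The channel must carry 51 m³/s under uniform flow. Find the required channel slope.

S = 0.0017

With bottom width b = 2.34 m and side slope z = 2.6: A = (b + zy)y = (2.34 + 2.6×2.9)×2.9 = 28.65 m²; P = b + 2y√(1+z²) = 2.34 + 2×2.9×2.786 = 18.5 m.
Hydraulic radius R = A/P = 28.65/18.5 = 1.549 m.
From Manning's equation, S = [nQ / (1 A R^(2/3))]² = [0.031 × 51 / (1 × 28.65 × 1.549^(2/3))]² = 0.0017.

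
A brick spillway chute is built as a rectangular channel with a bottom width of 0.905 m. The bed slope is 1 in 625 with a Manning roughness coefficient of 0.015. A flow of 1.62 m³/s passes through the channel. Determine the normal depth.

y_n = 1.38 m

Manning's equation rearranged: A R^(2/3) = nQ / (1·√S) = 0.015 × 1.62 / (√0.0016) = 0.6075.
Try y = 1.14 m: A R^(2/3) = 0.4866 — short.
Try y = 1.49 m: A R^(2/3) = 0.666 — over.
Try y = 1.38 m: A R^(2/3) = 0.6093 — close enough.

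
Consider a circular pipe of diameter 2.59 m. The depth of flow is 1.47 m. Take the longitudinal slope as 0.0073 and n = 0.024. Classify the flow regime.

For a circular section of diameter D = 2.59 m at depth y = 1.47 m, the central angle is θ = 2 arccos(1 − 2y/D) = 3.413 rad. Then A = (D²/8)(θ − sin θ) = 3.086 m² and P = Dθ/2 = 4.419 m.
Hydraulic radius R = A/P = 3.086/4.419 = 0.6983 m.
V = (1/n) R^(2/3) √S = (1/0.024) × 0.6983^(2/3) × √0.0073 = 2.802 m/s. Hydraulic depth D_h = A/T = 3.086/2.566 = 1.203 m.
Froude number Fr = V/√(g·D_h) = 2.802/√(9.81×1.203) = 0.816, which is less than 1, so the flow is subcritical.

subcritical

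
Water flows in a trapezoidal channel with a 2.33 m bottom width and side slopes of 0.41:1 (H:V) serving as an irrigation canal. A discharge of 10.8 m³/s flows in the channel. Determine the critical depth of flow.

y_c = 1.21 m

At critical depth, Q² T / (g A³) = 1, i.e. A³/T = Q²/g = 10.8²/9.81 = 11.89.
At y = 0.939 m: A³/T = 5.345 — short.
At y = 1.21 m: A³/T = 12.04 — close enough.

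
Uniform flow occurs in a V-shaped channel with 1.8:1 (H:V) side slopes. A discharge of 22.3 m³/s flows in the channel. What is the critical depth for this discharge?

At critical depth, Q² T / (g A³) = 1, i.e. A³/T = Q²/g = 22.3²/9.81 = 50.69.
Try y = 1.62 m: A³/T = 18.08 — low.
Try y = 2.52 m: A³/T = 164.6 — high.
Try y = 1.99 m: A³/T = 50.56 — close enough.

y_c = 1.99 m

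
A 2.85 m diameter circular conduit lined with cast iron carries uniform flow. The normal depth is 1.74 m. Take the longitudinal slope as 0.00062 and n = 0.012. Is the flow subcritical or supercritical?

subcritical

For a circular section of diameter D = 2.85 m at depth y = 1.74 m, the central angle is θ = 2 arccos(1 − 2y/D) = 3.587 rad. Then A = (D²/8)(θ − sin θ) = 4.08 m² and P = Dθ/2 = 5.112 m.
Hydraulic radius R = A/P = 4.08/5.112 = 0.7981 m.
V = (1/n) R^(2/3) √S = (1/0.012) × 0.7981^(2/3) × √0.00062 = 1.785 m/s. Hydraulic depth D_h = A/T = 4.08/2.779 = 1.468 m.
Froude number Fr = V/√(g·D_h) = 1.785/√(9.81×1.468) = 0.47, which is less than 1, so the flow is subcritical.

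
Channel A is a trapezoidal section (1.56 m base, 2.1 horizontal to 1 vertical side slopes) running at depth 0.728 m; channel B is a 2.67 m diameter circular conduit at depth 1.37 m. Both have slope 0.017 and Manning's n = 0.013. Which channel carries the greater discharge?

Channel A: With bottom width b = 1.56 m and side slope z = 2.1: A = (b + zy)y = (1.56 + 2.1×0.728)×0.728 = 2.249 m²; P = b + 2y√(1+z²) = 1.56 + 2×0.728×2.326 = 4.947 m. Hydraulic radius R = A/P = 2.249/4.947 = 0.4546 m. Q_A = (1/0.013)·2.249·0.4546^(2/3)·√0.017 = 13.33 m³/s.
Channel B: For a circular section of diameter D = 2.67 m at depth y = 1.37 m, the central angle is θ = 2 arccos(1 − 2y/D) = 3.194 rad. Then A = (D²/8)(θ − sin θ) = 2.893 m² and P = Dθ/2 = 4.264 m. Hydraulic radius R = A/P = 2.893/4.264 = 0.6785 m. Q_B = (1/0.013)·2.893·0.6785^(2/3)·√0.017 = 22.4 m³/s.
Q_A = 13.33 m³/s vs Q_B = 22.4 m³/s, so channel B carries more.

channel B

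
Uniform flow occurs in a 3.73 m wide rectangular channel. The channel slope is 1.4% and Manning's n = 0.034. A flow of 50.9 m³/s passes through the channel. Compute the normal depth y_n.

Manning's equation rearranged: A R^(2/3) = nQ / (1·√S) = 0.034 × 50.9 / (√0.014) = 14.63.
Try y = 3.05 m: A R^(2/3) = 12.54 — too small.
Try y = 4.4 m: A R^(2/3) = 19.65 — too large.
Try y = 3.45 m: A R^(2/3) = 14.62 — matches.

y_n = 3.45 m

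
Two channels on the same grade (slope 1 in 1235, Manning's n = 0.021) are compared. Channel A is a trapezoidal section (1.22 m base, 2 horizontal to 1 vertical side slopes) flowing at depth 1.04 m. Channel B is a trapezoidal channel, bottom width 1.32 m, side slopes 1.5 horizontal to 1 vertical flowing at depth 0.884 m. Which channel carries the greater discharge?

channel A

Channel A: With bottom width b = 1.22 m and side slope z = 2: A = (b + zy)y = (1.22 + 2×1.04)×1.04 = 3.432 m²; P = b + 2y√(1+z²) = 1.22 + 2×1.04×2.236 = 5.871 m. Hydraulic radius R = A/P = 3.432/5.871 = 0.5846 m. Q_A = (1/0.021)·3.432·0.5846^(2/3)·√0.0008097 = 3.251 m³/s.
Channel B: With bottom width b = 1.32 m and side slope z = 1.5: A = (b + zy)y = (1.32 + 1.5×0.884)×0.884 = 2.339 m²; P = b + 2y√(1+z²) = 1.32 + 2×0.884×1.803 = 4.507 m. Hydraulic radius R = A/P = 2.339/4.507 = 0.5189 m. Q_B = (1/0.021)·2.339·0.5189^(2/3)·√0.0008097 = 2.047 m³/s.
Q_A = 3.251 m³/s vs Q_B = 2.047 m³/s, so channel A carries more.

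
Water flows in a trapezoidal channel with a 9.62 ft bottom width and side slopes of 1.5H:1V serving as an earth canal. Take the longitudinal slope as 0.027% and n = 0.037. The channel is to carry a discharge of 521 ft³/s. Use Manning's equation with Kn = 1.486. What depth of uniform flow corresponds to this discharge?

Manning's equation rearranged: A R^(2/3) = nQ / (1.486·√S) = 0.037 × 521 / (1.486 × √0.00027) = 789.5.
Trying y = 7.81 ft: A R^(2/3) = 448.1 — too small.
Trying y = 12.5 ft: A R^(2/3) = 1233 — too large.
Trying y = 10.2 ft: A R^(2/3) = 789.9 — ≈ 789.5.

y_n = 10.2 ft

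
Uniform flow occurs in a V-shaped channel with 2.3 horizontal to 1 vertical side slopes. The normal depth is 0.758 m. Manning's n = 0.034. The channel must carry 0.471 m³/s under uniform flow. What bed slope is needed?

For a triangular section with side slope z = 2.3: A = zy² = 2.3×0.758² = 1.321 m²; P = 2y√(1+z²) = 2×0.758×2.508 = 3.802 m.
Hydraulic radius R = A/P = 1.321/3.802 = 0.3476 m.
From Manning's equation, S = [nQ / (1 A R^(2/3))]² = [0.034 × 0.471 / (1 × 1.321 × 0.3476^(2/3))]² = 0.000601.

S = 0.000601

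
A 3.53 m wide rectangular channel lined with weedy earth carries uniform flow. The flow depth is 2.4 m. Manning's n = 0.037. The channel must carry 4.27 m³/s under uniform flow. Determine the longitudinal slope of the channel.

Flow area A = b·y = 3.53 × 2.4 = 8.472 m². Wetted perimeter P = b + 2y = 3.53 + 2×2.4 = 8.33 m.
Hydraulic radius R = A/P = 8.472/8.33 = 1.017 m.
From Manning's equation, S = [nQ / (1 A R^(2/3))]² = [0.037 × 4.27 / (1 × 8.472 × 1.017^(2/3))]² = 0.00034.

S = 0.00034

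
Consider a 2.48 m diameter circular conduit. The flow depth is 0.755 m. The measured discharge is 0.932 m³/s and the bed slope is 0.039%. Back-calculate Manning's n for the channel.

For a circular section of diameter D = 2.48 m at depth y = 0.755 m, the central angle is θ = 2 arccos(1 − 2y/D) = 2.338 rad. Then A = (D²/8)(θ − sin θ) = 1.244 m² and P = Dθ/2 = 2.899 m.
Hydraulic radius R = A/P = 1.244/2.899 = 0.4291 m.
Rearranging Manning's equation: n = (1/Q) A R^(2/3) S^(1/2) = (1/0.932) × 1.244 × 0.4291^(2/3) × √0.00039 = 0.015.

n = 0.015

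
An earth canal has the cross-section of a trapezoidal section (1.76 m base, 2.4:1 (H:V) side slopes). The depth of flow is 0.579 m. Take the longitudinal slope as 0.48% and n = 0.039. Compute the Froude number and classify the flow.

With bottom width b = 1.76 m and side slope z = 2.4: A = (b + zy)y = (1.76 + 2.4×0.579)×0.579 = 1.824 m²; P = b + 2y√(1+z²) = 1.76 + 2×0.579×2.6 = 4.771 m.
Hydraulic radius R = A/P = 1.824/4.771 = 0.3822 m.
V = (1/n) R^(2/3) √S = (1/0.039) × 0.3822^(2/3) × √0.0048 = 0.9357 m/s. Hydraulic depth D_h = A/T = 1.824/4.539 = 0.4017 m.
Froude number Fr = V/√(g·D_h) = 0.9357/√(9.81×0.4017) = 0.471, which is less than 1, so the flow is subcritical.

subcritical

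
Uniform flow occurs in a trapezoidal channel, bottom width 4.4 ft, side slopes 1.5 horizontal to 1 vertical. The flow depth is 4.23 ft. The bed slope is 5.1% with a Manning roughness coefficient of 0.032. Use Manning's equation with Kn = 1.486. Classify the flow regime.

supercritical

With bottom width b = 4.4 ft and side slope z = 1.5: A = (b + zy)y = (4.4 + 1.5×4.23)×4.23 = 45.45 ft²; P = b + 2y√(1+z²) = 4.4 + 2×4.23×1.803 = 19.65 ft.
Hydraulic radius R = A/P = 45.45/19.65 = 2.313 ft.
V = (1.486/n) R^(2/3) √S = (1.486/0.032) × 2.313^(2/3) × √0.051 = 18.34 ft/s. Hydraulic depth D_h = A/T = 45.45/17.09 = 2.66 ft.
Froude number Fr = V/√(g·D_h) = 18.34/√(32.2×2.66) = 1.98, which is greater than 1, so the flow is supercritical.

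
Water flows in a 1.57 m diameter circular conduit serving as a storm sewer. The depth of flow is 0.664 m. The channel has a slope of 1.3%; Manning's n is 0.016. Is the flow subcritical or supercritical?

supercritical

For a circular section of diameter D = 1.57 m at depth y = 0.664 m, the central angle is θ = 2 arccos(1 − 2y/D) = 2.832 rad. Then A = (D²/8)(θ − sin θ) = 0.7787 m² and P = Dθ/2 = 2.223 m.
Hydraulic radius R = A/P = 0.7787/2.223 = 0.3503 m.
V = (1/n) R^(2/3) √S = (1/0.016) × 0.3503^(2/3) × √0.013 = 3.541 m/s. Hydraulic depth D_h = A/T = 0.7787/1.551 = 0.502 m.
Froude number Fr = V/√(g·D_h) = 3.541/√(9.81×0.502) = 1.6, which is greater than 1, so the flow is supercritical.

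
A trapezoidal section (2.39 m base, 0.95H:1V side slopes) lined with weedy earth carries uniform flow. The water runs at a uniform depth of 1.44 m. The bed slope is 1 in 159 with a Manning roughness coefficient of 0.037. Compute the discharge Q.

Q = 10.4 m³/s

With bottom width b = 2.39 m and side slope z = 0.95: A = (b + zy)y = (2.39 + 0.95×1.44)×1.44 = 5.412 m²; P = b + 2y√(1+z²) = 2.39 + 2×1.44×1.379 = 6.362 m.
Hydraulic radius R = A/P = 5.412/6.362 = 0.8505 m.
Manning's equation: Q = (1/n) A R^(2/3) S^(1/2) = (1/0.037) × 5.412 × 0.8505^(2/3) × 0.006289^(1/2) = 10.4 m³/s.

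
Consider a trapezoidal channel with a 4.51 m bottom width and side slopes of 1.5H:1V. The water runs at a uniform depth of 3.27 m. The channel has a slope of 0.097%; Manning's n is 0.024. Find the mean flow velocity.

V = 1.98 m/s

With bottom width b = 4.51 m and side slope z = 1.5: A = (b + zy)y = (4.51 + 1.5×3.27)×3.27 = 30.79 m²; P = b + 2y√(1+z²) = 4.51 + 2×3.27×1.803 = 16.3 m.
Hydraulic radius R = A/P = 30.79/16.3 = 1.889 m.
From Manning's equation, V = (1/n) R^(2/3) S^(1/2) = (1/0.024) × 1.889^(2/3) × 0.00097^(1/2) = 1.98 m/s.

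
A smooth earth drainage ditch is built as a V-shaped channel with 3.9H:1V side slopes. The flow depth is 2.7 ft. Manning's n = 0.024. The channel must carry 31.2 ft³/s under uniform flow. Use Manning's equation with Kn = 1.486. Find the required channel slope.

S = 0.00022

For a triangular section with side slope z = 3.9: A = zy² = 3.9×2.7² = 28.43 ft²; P = 2y√(1+z²) = 2×2.7×4.026 = 21.74 ft.
Hydraulic radius R = A/P = 28.43/21.74 = 1.308 ft.
From Manning's equation, S = [nQ / (1.486 A R^(2/3))]² = [0.024 × 31.2 / (1.486 × 28.43 × 1.308^(2/3))]² = 0.00022.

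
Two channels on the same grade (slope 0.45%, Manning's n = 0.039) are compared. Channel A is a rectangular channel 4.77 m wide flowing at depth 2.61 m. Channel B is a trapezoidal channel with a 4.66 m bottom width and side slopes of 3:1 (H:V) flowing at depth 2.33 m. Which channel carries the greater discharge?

Channel A: Flow area A = b·y = 4.77 × 2.61 = 12.45 m². Wetted perimeter P = b + 2y = 4.77 + 2×2.61 = 9.99 m. Hydraulic radius R = A/P = 12.45/9.99 = 1.246 m. Q_A = (1/0.039)·12.45·1.246^(2/3)·√0.0045 = 24.8 m³/s.
Channel B: With bottom width b = 4.66 m and side slope z = 3: A = (b + zy)y = (4.66 + 3×2.33)×2.33 = 27.14 m²; P = b + 2y√(1+z²) = 4.66 + 2×2.33×3.162 = 19.4 m. Hydraulic radius R = A/P = 27.14/19.4 = 1.399 m. Q_B = (1/0.039)·27.14·1.399^(2/3)·√0.0045 = 58.42 m³/s.
Q_A = 24.8 m³/s vs Q_B = 58.42 m³/s, so channel B carries more.

channel B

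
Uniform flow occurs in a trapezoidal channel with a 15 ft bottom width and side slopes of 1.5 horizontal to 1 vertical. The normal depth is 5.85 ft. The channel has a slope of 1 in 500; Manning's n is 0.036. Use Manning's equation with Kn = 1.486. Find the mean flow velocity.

With bottom width b = 15 ft and side slope z = 1.5: A = (b + zy)y = (15 + 1.5×5.85)×5.85 = 139.1 ft²; P = b + 2y√(1+z²) = 15 + 2×5.85×1.803 = 36.09 ft.
Hydraulic radius R = A/P = 139.1/36.09 = 3.854 ft.
From Manning's equation, V = (1.486/n) R^(2/3) S^(1/2) = (1.486/0.036) × 3.854^(2/3) × 0.002^(1/2) = 4.54 ft/s.

V = 4.54 ft/s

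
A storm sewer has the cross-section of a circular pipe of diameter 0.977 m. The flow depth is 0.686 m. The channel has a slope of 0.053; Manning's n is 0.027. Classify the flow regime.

supercritical

For a circular section of diameter D = 0.977 m at depth y = 0.686 m, the central angle is θ = 2 arccos(1 − 2y/D) = 3.974 rad. Then A = (D²/8)(θ − sin θ) = 0.5624 m² and P = Dθ/2 = 1.941 m.
Hydraulic radius R = A/P = 0.5624/1.941 = 0.2897 m.
V = (1/n) R^(2/3) √S = (1/0.027) × 0.2897^(2/3) × √0.053 = 3.733 m/s. Hydraulic depth D_h = A/T = 0.5624/0.8936 = 0.6294 m.
Froude number Fr = V/√(g·D_h) = 3.733/√(9.81×0.6294) = 1.5, which is greater than 1, so the flow is supercritical.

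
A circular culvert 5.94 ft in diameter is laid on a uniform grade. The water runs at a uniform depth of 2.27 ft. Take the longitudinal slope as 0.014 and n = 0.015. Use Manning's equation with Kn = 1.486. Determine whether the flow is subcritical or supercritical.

For a circular section of diameter D = 5.94 ft at depth y = 2.27 ft, the central angle is θ = 2 arccos(1 − 2y/D) = 2.666 rad. Then A = (D²/8)(θ − sin θ) = 9.737 ft² and P = Dθ/2 = 7.917 ft.
Hydraulic radius R = A/P = 9.737/7.917 = 1.23 ft.
V = (1.486/n) R^(2/3) √S = (1.486/0.015) × 1.23^(2/3) × √0.014 = 13.45 ft/s. Hydraulic depth D_h = A/T = 9.737/5.773 = 1.687 ft.
Froude number Fr = V/√(g·D_h) = 13.45/√(32.2×1.687) = 1.83, which is greater than 1, so the flow is supercritical.

supercritical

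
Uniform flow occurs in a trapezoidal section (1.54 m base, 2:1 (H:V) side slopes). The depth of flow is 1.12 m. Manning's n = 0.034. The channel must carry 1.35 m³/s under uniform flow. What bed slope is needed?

With bottom width b = 1.54 m and side slope z = 2: A = (b + zy)y = (1.54 + 2×1.12)×1.12 = 4.234 m²; P = b + 2y√(1+z²) = 1.54 + 2×1.12×2.236 = 6.549 m.
Hydraulic radius R = A/P = 4.234/6.549 = 0.6465 m.
From Manning's equation, S = [nQ / (1 A R^(2/3))]² = [0.034 × 1.35 / (1 × 4.234 × 0.6465^(2/3))]² = 0.00021.

S = 0.00021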